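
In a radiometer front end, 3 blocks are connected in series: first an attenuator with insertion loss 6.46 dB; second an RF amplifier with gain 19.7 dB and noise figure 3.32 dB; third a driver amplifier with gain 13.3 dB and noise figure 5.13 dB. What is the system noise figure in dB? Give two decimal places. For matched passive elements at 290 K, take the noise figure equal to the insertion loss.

Convert to linear (a loss of L dB is a gain of −L dB): F_i = 10^(NF_i/10), G_i = 10^(G_i,dB/10)
  Stage 1: F_1 = 10^(6.46/10) = 4.426, G_1 = 10^(−6.46/10) = 0.2259
  Stage 2: F_2 = 10^(3.32/10) = 2.148, G_2 = 10^(19.7/10) = 93.33
  Stage 3: F_3 = 10^(5.13/10) = 3.258, G_3 = 10^(13.3/10) = 21.38
Friis cascade:
  F = 4.426 + (2.148 − 1)/0.2259 + (3.258 − 1)/21.09 = 9.613
NF = 10 log₁₀(9.613) = 9.83 dB

9.83 dB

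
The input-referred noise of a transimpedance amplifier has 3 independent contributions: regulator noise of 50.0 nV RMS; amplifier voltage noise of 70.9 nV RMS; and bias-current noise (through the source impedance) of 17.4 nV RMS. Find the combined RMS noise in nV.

Uncorrelated sources add in power (mean-square): V_tot = √(ΣV_i²)
V_tot = √[(5.00×10⁻⁸)² + (7.09×10⁻⁸)² + (1.74×10⁻⁸)²] = 8.85×10⁻⁸ V = 88.5 nV

88.5 nV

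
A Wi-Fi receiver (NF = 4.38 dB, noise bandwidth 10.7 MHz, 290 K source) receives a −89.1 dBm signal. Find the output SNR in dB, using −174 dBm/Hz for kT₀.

10.2 dB

Noise floor: N = −174 + 10 log₁₀(B) + NF
10 log₁₀(1.07×10⁷) = 70.29 dB
N = −174 + 70.29 + 4.38 = −99.33 dBm
SNR = P_sig − N = −89.1 − (−99.33) = 10.23 dB → 10.2 dB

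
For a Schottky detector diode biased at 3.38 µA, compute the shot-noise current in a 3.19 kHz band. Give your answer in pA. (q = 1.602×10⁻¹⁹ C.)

58.8 pA

I_n = √(2qI·B)
2qI·B = 2 × 1.602×10⁻¹⁹ × 3.38×10⁻⁶ × 3.19×10³ = 3.45×10⁻²¹ A²
I_n = √(3.45×10⁻²¹) = 5.88×10⁻¹¹ A = 58.8 pA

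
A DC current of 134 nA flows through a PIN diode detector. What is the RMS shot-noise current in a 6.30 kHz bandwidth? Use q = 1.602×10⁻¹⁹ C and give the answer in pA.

I_n = √(2qI·B)
2qI·B = 2 × 1.602×10⁻¹⁹ × 1.34×10⁻⁷ × 6.30×10³ = 2.70×10⁻²² A²
I_n = √(2.70×10⁻²²) = 1.64×10⁻¹¹ A = 16.4 pA

16.4 pA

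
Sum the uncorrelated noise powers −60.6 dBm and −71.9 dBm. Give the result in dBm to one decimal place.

Convert to linear, add, convert back:
P₁ = 8.71×10⁻¹⁰ W, P₂ = 6.46×10⁻¹¹ W
P_tot = 9.36×10⁻¹⁰ W → 10 log₁₀(P_tot / 10⁻³) = −60.3 dBm

−60.3 dBm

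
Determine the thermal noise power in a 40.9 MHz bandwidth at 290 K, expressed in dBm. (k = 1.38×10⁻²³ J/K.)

−97.9 dBm

P_n = kTB = 1.38×10⁻²³ × 290 × 4.09×10⁷ = 1.64×10⁻¹³ W
In dBm: 10 log₁₀(1.64×10⁻¹³ / 10⁻³) = −97.9 dBm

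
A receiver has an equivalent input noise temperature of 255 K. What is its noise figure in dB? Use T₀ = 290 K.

F = 1 + T_e/T₀ = 1 + 255/290 = 1.87931
NF = 10 log₁₀(1.87931) = 2.74 dB

2.74 dB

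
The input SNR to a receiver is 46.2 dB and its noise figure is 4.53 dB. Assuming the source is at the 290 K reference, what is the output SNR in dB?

By definition F = SNR_in/SNR_out, so in dB: SNR_out = SNR_in − NF
SNR_out = 46.2 − 4.53 = 41.67 dB

41.67 dB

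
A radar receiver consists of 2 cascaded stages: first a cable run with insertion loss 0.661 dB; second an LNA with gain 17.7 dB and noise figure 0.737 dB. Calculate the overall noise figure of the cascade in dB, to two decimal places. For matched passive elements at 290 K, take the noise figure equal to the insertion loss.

Convert to linear (a loss of L dB is a gain of −L dB): F_i = 10^(NF_i/10), G_i = 10^(G_i,dB/10)
  Stage 1: F_1 = 10^(0.661/10) = 1.164, G_1 = 10^(−0.661/10) = 0.8588
  Stage 2: F_2 = 10^(0.737/10) = 1.185, G_2 = 10^(17.7/10) = 58.88
Friis cascade:
  F = 1.164 + (1.185 − 1)/0.8588 = 1.380
NF = 10 log₁₀(1.380) = 1.40 dB

1.40 dB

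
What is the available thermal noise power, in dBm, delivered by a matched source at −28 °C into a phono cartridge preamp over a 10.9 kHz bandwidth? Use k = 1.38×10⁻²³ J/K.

−134.3 dBm

T = −28 °C + 273.15 = 245.15 K
P_n = kTB = 1.38×10⁻²³ × 245.15 × 1.09×10⁴ = 3.69×10⁻¹⁷ W
In dBm: 10 log₁₀(3.69×10⁻¹⁷ / 10⁻³) = −134.3 dBm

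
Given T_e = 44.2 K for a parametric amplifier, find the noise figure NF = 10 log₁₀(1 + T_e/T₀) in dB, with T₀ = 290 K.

F = 1 + T_e/T₀ = 1 + 44.2/290 = 1.15241
NF = 10 log₁₀(1.15241) = 0.616 dB

0.616 dB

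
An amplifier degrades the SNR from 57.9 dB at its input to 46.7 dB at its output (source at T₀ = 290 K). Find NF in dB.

11.2 dB

NF (dB) = SNR_in(dB) − SNR_out(dB) when the source is at T₀
NF = 57.9 − 46.7 = 11.2 dB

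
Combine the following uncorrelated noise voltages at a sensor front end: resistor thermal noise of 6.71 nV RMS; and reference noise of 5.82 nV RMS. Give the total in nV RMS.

Uncorrelated sources add in power (mean-square): V_tot = √(ΣV_i²)
V_tot = √[(6.71×10⁻⁹)² + (5.82×10⁻⁹)²] = 8.88×10⁻⁹ V = 8.88 nV

8.88 nV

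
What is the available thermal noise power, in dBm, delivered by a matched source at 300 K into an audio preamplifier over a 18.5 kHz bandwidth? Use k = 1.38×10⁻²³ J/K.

P_n = kTB = 1.38×10⁻²³ × 300 × 1.85×10⁴ = 7.66×10⁻¹⁷ W
In dBm: 10 log₁₀(7.66×10⁻¹⁷ / 10⁻³) = −131.2 dBm

−131.2 dBm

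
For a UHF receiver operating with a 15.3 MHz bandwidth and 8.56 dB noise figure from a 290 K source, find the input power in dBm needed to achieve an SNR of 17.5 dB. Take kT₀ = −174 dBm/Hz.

Sensitivity = −174 + 10 log₁₀(B) + NF + SNR_min
= −174 + 71.85 + 8.56 + 17.5
= −76.09 dBm → −76.1 dBm

−76.1 dBm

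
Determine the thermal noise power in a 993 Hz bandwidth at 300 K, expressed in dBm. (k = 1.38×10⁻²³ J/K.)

P_n = kTB = 1.38×10⁻²³ × 300 × 9.93×10² = 4.11×10⁻¹⁸ W
In dBm: 10 log₁₀(4.11×10⁻¹⁸ / 10⁻³) = −143.9 dBm

−143.9 dBm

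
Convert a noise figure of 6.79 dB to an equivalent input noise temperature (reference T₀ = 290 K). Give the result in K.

1095 K

F = 10^(6.79/10) = 4.77529
T_e = (F − 1)·T₀ = (4.77529 − 1) × 290 = 1095 K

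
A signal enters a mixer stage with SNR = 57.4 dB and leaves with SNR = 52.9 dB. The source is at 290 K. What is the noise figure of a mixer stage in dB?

4.5 dB

NF (dB) = SNR_in(dB) − SNR_out(dB) when the source is at T₀
NF = 57.4 − 52.9 = 4.5 dB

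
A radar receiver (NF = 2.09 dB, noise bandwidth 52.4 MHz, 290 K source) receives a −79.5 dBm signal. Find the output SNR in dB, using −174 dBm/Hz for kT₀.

15.2 dB

Noise floor: N = −174 + 10 log₁₀(B) + NF
10 log₁₀(5.24×10⁷) = 77.19 dB
N = −174 + 77.19 + 2.09 = −94.72 dBm
SNR = P_sig − N = −79.5 − (−94.72) = 15.22 dB → 15.2 dB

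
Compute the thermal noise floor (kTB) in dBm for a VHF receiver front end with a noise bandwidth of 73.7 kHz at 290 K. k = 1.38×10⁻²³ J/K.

−125.3 dBm

P_n = kTB = 1.38×10⁻²³ × 290 × 7.37×10⁴ = 2.95×10⁻¹⁶ W
In dBm: 10 log₁₀(2.95×10⁻¹⁶ / 10⁻³) = −125.3 dBm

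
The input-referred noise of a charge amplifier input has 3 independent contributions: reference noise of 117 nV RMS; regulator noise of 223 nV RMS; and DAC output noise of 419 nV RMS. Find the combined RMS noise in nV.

489 nV

Uncorrelated sources add in power (mean-square): V_tot = √(ΣV_i²)
V_tot = √[(1.17×10⁻⁷)² + (2.23×10⁻⁷)² + (4.19×10⁻⁷)²] = 4.89×10⁻⁷ V = 489 nV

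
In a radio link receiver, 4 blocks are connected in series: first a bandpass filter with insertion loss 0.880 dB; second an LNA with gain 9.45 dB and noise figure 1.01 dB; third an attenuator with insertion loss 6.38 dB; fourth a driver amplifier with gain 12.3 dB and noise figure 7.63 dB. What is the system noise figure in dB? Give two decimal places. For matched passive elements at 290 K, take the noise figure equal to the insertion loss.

6.91 dB

Convert to linear (a loss of L dB is a gain of −L dB): F_i = 10^(NF_i/10), G_i = 10^(G_i,dB/10)
  Stage 1: F_1 = 10^(0.880/10) = 1.225, G_1 = 10^(−0.880/10) = 0.8166
  Stage 2: F_2 = 10^(1.01/10) = 1.262, G_2 = 10^(9.45/10) = 8.810
  Stage 3: F_3 = 10^(6.38/10) = 4.345, G_3 = 10^(−6.38/10) = 0.2301
  Stage 4: F_4 = 10^(7.63/10) = 5.794, G_4 = 10^(12.3/10) = 16.98
Friis cascade:
  F = 1.225 + (1.262 − 1)/0.8166 + (4.345 − 1)/7.194 + (5.794 − 1)/1.656 = 4.906
NF = 10 log₁₀(4.906) = 6.91 dB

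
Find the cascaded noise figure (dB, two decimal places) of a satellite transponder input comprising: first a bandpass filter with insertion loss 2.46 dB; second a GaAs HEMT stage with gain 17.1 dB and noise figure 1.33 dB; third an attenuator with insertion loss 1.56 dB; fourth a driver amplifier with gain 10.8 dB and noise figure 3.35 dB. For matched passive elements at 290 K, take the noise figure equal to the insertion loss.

3.92 dB

Convert to linear (a loss of L dB is a gain of −L dB): F_i = 10^(NF_i/10), G_i = 10^(G_i,dB/10)
  Stage 1: F_1 = 10^(2.46/10) = 1.762, G_1 = 10^(−2.46/10) = 0.5675
  Stage 2: F_2 = 10^(1.33/10) = 1.358, G_2 = 10^(17.1/10) = 51.29
  Stage 3: F_3 = 10^(1.56/10) = 1.432, G_3 = 10^(−1.56/10) = 0.6982
  Stage 4: F_4 = 10^(3.35/10) = 2.163, G_4 = 10^(10.8/10) = 12.02
Friis cascade:
  F = 1.762 + (1.358 − 1)/0.5675 + (1.432 − 1)/29.11 + (2.163 − 1)/20.32 = 2.465
NF = 10 log₁₀(2.465) = 3.92 dB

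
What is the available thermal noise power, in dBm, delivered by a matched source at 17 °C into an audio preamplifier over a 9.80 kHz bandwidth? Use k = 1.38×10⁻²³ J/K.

−134.1 dBm

T = 17 °C + 273.15 = 290.15 K
P_n = kTB = 1.38×10⁻²³ × 290.15 × 9.80×10³ = 3.92×10⁻¹⁷ W
In dBm: 10 log₁₀(3.92×10⁻¹⁷ / 10⁻³) = −134.1 dBm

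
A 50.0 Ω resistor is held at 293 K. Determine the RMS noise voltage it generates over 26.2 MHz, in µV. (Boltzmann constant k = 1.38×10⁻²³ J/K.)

4.60 µV

V_n = √(4kTRB)
4kTRB = 4 × 1.38×10⁻²³ × 293 × 5.00×10¹ × 2.62×10⁷ = 2.12×10⁻¹¹ V²
V_n = √(2.12×10⁻¹¹) = 4.60×10⁻⁶ V = 4.60 µV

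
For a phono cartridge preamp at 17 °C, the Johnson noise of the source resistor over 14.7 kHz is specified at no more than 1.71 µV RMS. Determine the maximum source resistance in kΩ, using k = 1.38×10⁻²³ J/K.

T = 17 °C + 273.15 = 290.15 K
Johnson–Nyquist: V_n = √(4kTRB) ⇒ R = V_n² / (4kTB)
4kTB = 4 × 1.38×10⁻²³ × 290.15 × 1.47×10⁴ = 2.35×10⁻¹⁶
R = (1.71×10⁻⁶)² / 2.35×10⁻¹⁶ = 1.24×10⁴ Ω = 12.4 kΩ

12.4 kΩ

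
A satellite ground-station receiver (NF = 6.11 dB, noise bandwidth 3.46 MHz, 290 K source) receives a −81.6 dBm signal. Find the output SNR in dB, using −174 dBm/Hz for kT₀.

Noise floor: N = −174 + 10 log₁₀(B) + NF
10 log₁₀(3.46×10⁶) = 65.39 dB
N = −174 + 65.39 + 6.11 = −102.50 dBm
SNR = P_sig − N = −81.6 − (−102.50) = 20.90 dB → 20.9 dB

20.9 dB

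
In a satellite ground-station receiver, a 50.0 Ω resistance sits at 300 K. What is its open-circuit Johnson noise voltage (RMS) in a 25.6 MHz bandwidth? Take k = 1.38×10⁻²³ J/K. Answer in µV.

V_n = √(4kTRB)
4kTRB = 4 × 1.38×10⁻²³ × 300 × 5.00×10¹ × 2.56×10⁷ = 2.12×10⁻¹¹ V²
V_n = √(2.12×10⁻¹¹) = 4.60×10⁻⁶ V = 4.60 µV

4.60 µV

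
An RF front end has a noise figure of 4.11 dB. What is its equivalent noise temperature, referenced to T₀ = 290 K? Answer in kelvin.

F = 10^(4.11/10) = 2.57632
T_e = (F − 1)·T₀ = (2.57632 − 1) × 290 = 457 K

457 K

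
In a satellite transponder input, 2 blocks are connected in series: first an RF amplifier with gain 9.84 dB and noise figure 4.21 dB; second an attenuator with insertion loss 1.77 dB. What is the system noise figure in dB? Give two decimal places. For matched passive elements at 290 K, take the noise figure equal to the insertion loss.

4.30 dB

Convert to linear (a loss of L dB is a gain of −L dB): F_i = 10^(NF_i/10), G_i = 10^(G_i,dB/10)
  Stage 1: F_1 = 10^(4.21/10) = 2.636, G_1 = 10^(9.84/10) = 9.638
  Stage 2: F_2 = 10^(1.77/10) = 1.503, G_2 = 10^(−1.77/10) = 0.6653
Friis cascade:
  F = 2.636 + (1.503 − 1)/9.638 = 2.689
NF = 10 log₁₀(2.689) = 4.30 dB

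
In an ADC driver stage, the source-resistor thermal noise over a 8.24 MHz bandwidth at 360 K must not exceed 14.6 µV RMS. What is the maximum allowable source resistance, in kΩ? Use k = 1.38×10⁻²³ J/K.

Johnson–Nyquist: V_n = √(4kTRB) ⇒ R = V_n² / (4kTB)
4kTB = 4 × 1.38×10⁻²³ × 360 × 8.24×10⁶ = 1.64×10⁻¹³
R = (1.46×10⁻⁵)² / 1.64×10⁻¹³ = 1.30×10³ Ω = 1.30 kΩ

1.30 kΩ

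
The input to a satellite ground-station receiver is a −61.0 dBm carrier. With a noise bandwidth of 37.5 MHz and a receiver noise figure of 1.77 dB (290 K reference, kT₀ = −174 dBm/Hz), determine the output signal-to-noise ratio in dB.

35.5 dB

Noise floor: N = −174 + 10 log₁₀(B) + NF
10 log₁₀(3.75×10⁷) = 75.74 dB
N = −174 + 75.74 + 1.77 = −96.49 dBm
SNR = P_sig − N = −61.0 − (−96.49) = 35.49 dB → 35.5 dB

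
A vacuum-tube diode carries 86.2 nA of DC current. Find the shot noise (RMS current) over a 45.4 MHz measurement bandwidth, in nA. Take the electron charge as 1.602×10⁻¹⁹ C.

1.12 nA

I_n = √(2qI·B)
2qI·B = 2 × 1.602×10⁻¹⁹ × 8.62×10⁻⁸ × 4.54×10⁷ = 1.25×10⁻¹⁸ A²
I_n = √(1.25×10⁻¹⁸) = 1.12×10⁻⁹ A = 1.12 nA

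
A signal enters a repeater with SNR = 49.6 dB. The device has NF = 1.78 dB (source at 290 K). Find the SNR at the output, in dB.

By definition F = SNR_in/SNR_out, so in dB: SNR_out = SNR_in − NF
SNR_out = 49.6 − 1.78 = 47.82 dB

47.82 dB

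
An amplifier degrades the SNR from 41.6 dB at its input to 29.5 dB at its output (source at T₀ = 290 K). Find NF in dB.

NF (dB) = SNR_in(dB) − SNR_out(dB) when the source is at T₀
NF = 41.6 − 29.5 = 12.1 dB

12.1 dB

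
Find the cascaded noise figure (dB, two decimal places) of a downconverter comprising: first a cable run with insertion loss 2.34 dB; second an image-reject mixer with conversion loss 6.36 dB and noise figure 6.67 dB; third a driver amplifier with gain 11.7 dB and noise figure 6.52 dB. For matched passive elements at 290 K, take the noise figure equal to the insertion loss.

Convert to linear (a loss of L dB is a gain of −L dB): F_i = 10^(NF_i/10), G_i = 10^(G_i,dB/10)
  Stage 1: F_1 = 10^(2.34/10) = 1.714, G_1 = 10^(−2.34/10) = 0.5834
  Stage 2: F_2 = 10^(6.67/10) = 4.645, G_2 = 10^(−6.36/10) = 0.2312
  Stage 3: F_3 = 10^(6.52/10) = 4.487, G_3 = 10^(11.7/10) = 14.79
Friis cascade:
  F = 1.714 + (4.645 − 1)/0.5834 + (4.487 − 1)/0.1349 = 33.81
NF = 10 log₁₀(33.81) = 15.29 dB

15.29 dB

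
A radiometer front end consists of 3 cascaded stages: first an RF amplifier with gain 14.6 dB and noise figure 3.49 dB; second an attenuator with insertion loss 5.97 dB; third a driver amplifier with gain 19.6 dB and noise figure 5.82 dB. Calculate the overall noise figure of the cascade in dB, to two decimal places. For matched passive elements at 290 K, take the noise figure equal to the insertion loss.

Convert to linear (a loss of L dB is a gain of −L dB): F_i = 10^(NF_i/10), G_i = 10^(G_i,dB/10)
  Stage 1: F_1 = 10^(3.49/10) = 2.234, G_1 = 10^(14.6/10) = 28.84
  Stage 2: F_2 = 10^(5.97/10) = 3.954, G_2 = 10^(−5.97/10) = 0.2529
  Stage 3: F_3 = 10^(5.82/10) = 3.819, G_3 = 10^(19.6/10) = 91.20
Friis cascade:
  F = 2.234 + (3.954 − 1)/28.84 + (3.819 − 1)/7.295 = 2.722
NF = 10 log₁₀(2.722) = 4.35 dB

4.35 dB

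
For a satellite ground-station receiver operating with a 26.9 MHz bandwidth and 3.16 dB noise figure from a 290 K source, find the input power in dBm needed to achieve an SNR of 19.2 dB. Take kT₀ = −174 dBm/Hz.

Sensitivity = −174 + 10 log₁₀(B) + NF + SNR_min
= −174 + 74.3 + 3.16 + 19.2
= −77.34 dBm → −77.3 dBm

−77.3 dBm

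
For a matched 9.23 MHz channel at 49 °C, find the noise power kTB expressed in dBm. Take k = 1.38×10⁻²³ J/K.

T = 49 °C + 273.15 = 322.15 K
P_n = kTB = 1.38×10⁻²³ × 322.15 × 9.23×10⁶ = 4.10×10⁻¹⁴ W
In dBm: 10 log₁₀(4.10×10⁻¹⁴ / 10⁻³) = −103.9 dBm

−103.9 dBm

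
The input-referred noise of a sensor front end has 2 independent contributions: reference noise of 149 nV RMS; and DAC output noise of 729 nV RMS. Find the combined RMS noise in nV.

744 nV

Uncorrelated sources add in power (mean-square): V_tot = √(ΣV_i²)
V_tot = √[(1.49×10⁻⁷)² + (7.29×10⁻⁷)²] = 7.44×10⁻⁷ V = 744 nV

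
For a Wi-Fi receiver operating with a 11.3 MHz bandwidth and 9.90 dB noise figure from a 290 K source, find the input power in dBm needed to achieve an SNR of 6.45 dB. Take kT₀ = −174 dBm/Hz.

−87.1 dBm

Sensitivity = −174 + 10 log₁₀(B) + NF + SNR_min
= −174 + 70.53 + 9.90 + 6.45
= −87.12 dBm → −87.1 dBm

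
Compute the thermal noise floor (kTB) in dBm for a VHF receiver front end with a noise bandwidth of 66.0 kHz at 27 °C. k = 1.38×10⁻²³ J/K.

−125.6 dBm

T = 27 °C + 273.15 = 300.15 K
P_n = kTB = 1.38×10⁻²³ × 300.15 × 6.60×10⁴ = 2.73×10⁻¹⁶ W
In dBm: 10 log₁₀(2.73×10⁻¹⁶ / 10⁻³) = −125.6 dBm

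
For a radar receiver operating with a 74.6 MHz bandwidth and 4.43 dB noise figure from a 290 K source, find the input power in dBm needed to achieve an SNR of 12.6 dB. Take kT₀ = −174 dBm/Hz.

Sensitivity = −174 + 10 log₁₀(B) + NF + SNR_min
= −174 + 78.73 + 4.43 + 12.6
= −78.24 dBm → −78.2 dBm

−78.2 dBm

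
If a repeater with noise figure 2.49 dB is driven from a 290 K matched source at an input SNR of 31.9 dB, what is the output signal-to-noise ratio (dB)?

29.41 dB

By definition F = SNR_in/SNR_out, so in dB: SNR_out = SNR_in − NF
SNR_out = 31.9 − 2.49 = 29.41 dB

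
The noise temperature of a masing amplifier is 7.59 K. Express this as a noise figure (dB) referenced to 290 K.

0.112 dB

F = 1 + T_e/T₀ = 1 + 7.59/290 = 1.02617
NF = 10 log₁₀(1.02617) = 0.112 dB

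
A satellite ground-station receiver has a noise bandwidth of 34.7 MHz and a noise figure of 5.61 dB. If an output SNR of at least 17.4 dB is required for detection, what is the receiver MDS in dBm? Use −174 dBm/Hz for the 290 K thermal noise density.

−75.6 dBm

Sensitivity = −174 + 10 log₁₀(B) + NF + SNR_min
= −174 + 75.4 + 5.61 + 17.4
= −75.59 dBm → −75.6 dBm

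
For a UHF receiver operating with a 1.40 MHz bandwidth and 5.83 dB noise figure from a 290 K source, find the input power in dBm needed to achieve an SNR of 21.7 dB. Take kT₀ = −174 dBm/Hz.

−85.0 dBm

Sensitivity = −174 + 10 log₁₀(B) + NF + SNR_min
= −174 + 61.46 + 5.83 + 21.7
= −85.01 dBm → −85.0 dBm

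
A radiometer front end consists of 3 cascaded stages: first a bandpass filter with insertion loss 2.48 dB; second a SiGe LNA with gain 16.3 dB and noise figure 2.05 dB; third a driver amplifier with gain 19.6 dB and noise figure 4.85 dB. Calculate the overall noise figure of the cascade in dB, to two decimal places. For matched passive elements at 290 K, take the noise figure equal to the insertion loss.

4.66 dB

Convert to linear (a loss of L dB is a gain of −L dB): F_i = 10^(NF_i/10), G_i = 10^(G_i,dB/10)
  Stage 1: F_1 = 10^(2.48/10) = 1.770, G_1 = 10^(−2.48/10) = 0.5649
  Stage 2: F_2 = 10^(2.05/10) = 1.603, G_2 = 10^(16.3/10) = 42.66
  Stage 3: F_3 = 10^(4.85/10) = 3.055, G_3 = 10^(19.6/10) = 91.20
Friis cascade:
  F = 1.770 + (1.603 − 1)/0.5649 + (3.055 − 1)/24.10 = 2.923
NF = 10 log₁₀(2.923) = 4.66 dB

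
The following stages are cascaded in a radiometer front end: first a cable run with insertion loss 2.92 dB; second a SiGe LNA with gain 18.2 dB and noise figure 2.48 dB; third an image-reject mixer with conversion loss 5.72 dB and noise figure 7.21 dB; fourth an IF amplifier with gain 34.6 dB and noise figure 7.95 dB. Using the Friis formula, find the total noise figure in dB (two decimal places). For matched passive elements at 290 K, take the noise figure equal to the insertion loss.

Convert to linear (a loss of L dB is a gain of −L dB): F_i = 10^(NF_i/10), G_i = 10^(G_i,dB/10)
  Stage 1: F_1 = 10^(2.92/10) = 1.959, G_1 = 10^(−2.92/10) = 0.5105
  Stage 2: F_2 = 10^(2.48/10) = 1.770, G_2 = 10^(18.2/10) = 66.07
  Stage 3: F_3 = 10^(7.21/10) = 5.260, G_3 = 10^(−5.72/10) = 0.2679
  Stage 4: F_4 = 10^(7.95/10) = 6.237, G_4 = 10^(34.6/10) = 2884
Friis cascade:
  F = 1.959 + (1.770 − 1)/0.5105 + (5.260 − 1)/33.73 + (6.237 − 1)/9.036 = 4.173
NF = 10 log₁₀(4.173) = 6.20 dB

6.20 dB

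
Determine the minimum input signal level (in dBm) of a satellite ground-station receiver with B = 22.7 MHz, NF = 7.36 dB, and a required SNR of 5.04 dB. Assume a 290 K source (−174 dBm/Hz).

−88.0 dBm

Sensitivity = −174 + 10 log₁₀(B) + NF + SNR_min
= −174 + 73.56 + 7.36 + 5.04
= −88.04 dBm → −88.0 dBm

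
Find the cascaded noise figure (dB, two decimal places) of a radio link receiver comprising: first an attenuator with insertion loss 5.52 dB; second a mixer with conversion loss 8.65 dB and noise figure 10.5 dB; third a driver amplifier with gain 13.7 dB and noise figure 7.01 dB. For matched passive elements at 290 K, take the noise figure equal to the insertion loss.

21.62 dB

Convert to linear (a loss of L dB is a gain of −L dB): F_i = 10^(NF_i/10), G_i = 10^(G_i,dB/10)
  Stage 1: F_1 = 10^(5.52/10) = 3.565, G_1 = 10^(−5.52/10) = 0.2805
  Stage 2: F_2 = 10^(10.5/10) = 11.22, G_2 = 10^(−8.65/10) = 0.1365
  Stage 3: F_3 = 10^(7.01/10) = 5.023, G_3 = 10^(13.7/10) = 23.44
Friis cascade:
  F = 3.565 + (11.22 − 1)/0.2805 + (5.023 − 1)/0.03828 = 145.1
NF = 10 log₁₀(145.1) = 21.62 dB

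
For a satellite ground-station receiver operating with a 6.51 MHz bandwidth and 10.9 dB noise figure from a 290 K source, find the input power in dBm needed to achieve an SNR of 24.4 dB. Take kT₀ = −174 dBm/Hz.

Sensitivity = −174 + 10 log₁₀(B) + NF + SNR_min
= −174 + 68.14 + 10.9 + 24.4
= −70.56 dBm → −70.6 dBm

−70.6 dBm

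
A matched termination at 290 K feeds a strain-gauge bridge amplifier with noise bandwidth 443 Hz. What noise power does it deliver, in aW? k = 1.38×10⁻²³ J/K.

1.77 aW

P_n = kTB = 1.38×10⁻²³ × 290 × 4.43×10² = 1.77×10⁻¹⁸ W = 1.77 aW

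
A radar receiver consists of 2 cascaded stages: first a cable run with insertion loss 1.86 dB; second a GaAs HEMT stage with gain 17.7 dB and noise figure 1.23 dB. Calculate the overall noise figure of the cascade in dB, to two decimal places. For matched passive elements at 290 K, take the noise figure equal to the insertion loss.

Convert to linear (a loss of L dB is a gain of −L dB): F_i = 10^(NF_i/10), G_i = 10^(G_i,dB/10)
  Stage 1: F_1 = 10^(1.86/10) = 1.535, G_1 = 10^(−1.86/10) = 0.6516
  Stage 2: F_2 = 10^(1.23/10) = 1.327, G_2 = 10^(17.7/10) = 58.88
Friis cascade:
  F = 1.535 + (1.327 − 1)/0.6516 = 2.037
NF = 10 log₁₀(2.037) = 3.09 dB

3.09 dB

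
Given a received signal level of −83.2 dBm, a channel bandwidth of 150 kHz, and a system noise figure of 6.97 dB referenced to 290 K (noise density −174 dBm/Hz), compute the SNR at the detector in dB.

Noise floor: N = −174 + 10 log₁₀(B) + NF
10 log₁₀(1.50×10⁵) = 51.76 dB
N = −174 + 51.76 + 6.97 = −115.27 dBm
SNR = P_sig − N = −83.2 − (−115.27) = 32.07 dB → 32.1 dB

32.1 dB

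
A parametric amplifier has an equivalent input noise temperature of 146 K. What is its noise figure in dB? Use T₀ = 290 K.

1.77 dB

F = 1 + T_e/T₀ = 1 + 146/290 = 1.50345
NF = 10 log₁₀(1.50345) = 1.77 dB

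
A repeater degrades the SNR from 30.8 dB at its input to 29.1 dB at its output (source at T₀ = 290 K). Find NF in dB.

1.7 dB

NF (dB) = SNR_in(dB) − SNR_out(dB) when the source is at T₀
NF = 30.8 − 29.1 = 1.7 dB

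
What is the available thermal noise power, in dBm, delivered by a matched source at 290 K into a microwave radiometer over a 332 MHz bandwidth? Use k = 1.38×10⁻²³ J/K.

P_n = kTB = 1.38×10⁻²³ × 290 × 3.32×10⁸ = 1.33×10⁻¹² W
In dBm: 10 log₁₀(1.33×10⁻¹² / 10⁻³) = −88.8 dBm

−88.8 dBm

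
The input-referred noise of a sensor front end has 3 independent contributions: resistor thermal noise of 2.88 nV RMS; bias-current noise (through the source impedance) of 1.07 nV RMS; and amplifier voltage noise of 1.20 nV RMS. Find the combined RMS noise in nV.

3.30 nV

Uncorrelated sources add in power (mean-square): V_tot = √(ΣV_i²)
V_tot = √[(2.88×10⁻⁹)² + (1.07×10⁻⁹)² + (1.20×10⁻⁹)²] = 3.30×10⁻⁹ V = 3.30 nV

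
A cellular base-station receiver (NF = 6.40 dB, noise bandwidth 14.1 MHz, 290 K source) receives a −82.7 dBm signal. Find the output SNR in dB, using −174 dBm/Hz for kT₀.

Noise floor: N = −174 + 10 log₁₀(B) + NF
10 log₁₀(1.41×10⁷) = 71.49 dB
N = −174 + 71.49 + 6.40 = −96.11 dBm
SNR = P_sig − N = −82.7 − (−96.11) = 13.41 dB → 13.4 dB

13.4 dB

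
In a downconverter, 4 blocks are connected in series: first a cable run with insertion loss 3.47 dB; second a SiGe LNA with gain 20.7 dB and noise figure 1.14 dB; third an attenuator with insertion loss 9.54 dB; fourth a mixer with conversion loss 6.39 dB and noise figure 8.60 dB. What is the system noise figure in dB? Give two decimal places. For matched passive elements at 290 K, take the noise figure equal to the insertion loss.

Convert to linear (a loss of L dB is a gain of −L dB): F_i = 10^(NF_i/10), G_i = 10^(G_i,dB/10)
  Stage 1: F_1 = 10^(3.47/10) = 2.223, G_1 = 10^(−3.47/10) = 0.4498
  Stage 2: F_2 = 10^(1.14/10) = 1.300, G_2 = 10^(20.7/10) = 117.5
  Stage 3: F_3 = 10^(9.54/10) = 8.995, G_3 = 10^(−9.54/10) = 0.1112
  Stage 4: F_4 = 10^(8.60/10) = 7.244, G_4 = 10^(−6.39/10) = 0.2296
Friis cascade:
  F = 2.223 + (1.300 − 1)/0.4498 + (8.995 − 1)/52.84 + (7.244 − 1)/5.875 = 4.105
NF = 10 log₁₀(4.105) = 6.13 dB

6.13 dB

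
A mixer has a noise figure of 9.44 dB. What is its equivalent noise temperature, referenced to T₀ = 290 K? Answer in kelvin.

F = 10^(9.44/10) = 8.79023
T_e = (F − 1)·T₀ = (8.79023 − 1) × 290 = 2259 K

2259 K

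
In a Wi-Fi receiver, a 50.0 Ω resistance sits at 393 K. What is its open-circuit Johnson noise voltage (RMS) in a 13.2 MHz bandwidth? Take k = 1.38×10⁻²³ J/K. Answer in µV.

3.78 µV

V_n = √(4kTRB)
4kTRB = 4 × 1.38×10⁻²³ × 393 × 5.00×10¹ × 1.32×10⁷ = 1.43×10⁻¹¹ V²
V_n = √(1.43×10⁻¹¹) = 3.78×10⁻⁶ V = 3.78 µV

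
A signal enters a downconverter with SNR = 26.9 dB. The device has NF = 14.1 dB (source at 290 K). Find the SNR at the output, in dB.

12.8 dB

By definition F = SNR_in/SNR_out, so in dB: SNR_out = SNR_in − NF
SNR_out = 26.9 − 14.1 = 12.8 dB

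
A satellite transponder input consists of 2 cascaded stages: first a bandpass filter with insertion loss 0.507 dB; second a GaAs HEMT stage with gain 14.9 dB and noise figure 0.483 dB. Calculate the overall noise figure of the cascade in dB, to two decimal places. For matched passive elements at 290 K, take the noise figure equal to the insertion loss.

0.99 dB

Convert to linear (a loss of L dB is a gain of −L dB): F_i = 10^(NF_i/10), G_i = 10^(G_i,dB/10)
  Stage 1: F_1 = 10^(0.507/10) = 1.124, G_1 = 10^(−0.507/10) = 0.8898
  Stage 2: F_2 = 10^(0.483/10) = 1.118, G_2 = 10^(14.9/10) = 30.90
Friis cascade:
  F = 1.124 + (1.118 − 1)/0.8898 = 1.256
NF = 10 log₁₀(1.256) = 0.99 dB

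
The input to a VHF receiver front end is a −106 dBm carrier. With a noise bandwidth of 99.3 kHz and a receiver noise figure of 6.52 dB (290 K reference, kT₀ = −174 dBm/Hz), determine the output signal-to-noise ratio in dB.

11.5 dB

Noise floor: N = −174 + 10 log₁₀(B) + NF
10 log₁₀(9.93×10⁴) = 49.97 dB
N = −174 + 49.97 + 6.52 = −117.51 dBm
SNR = P_sig − N = −106 − (−117.51) = 11.51 dB → 11.5 dB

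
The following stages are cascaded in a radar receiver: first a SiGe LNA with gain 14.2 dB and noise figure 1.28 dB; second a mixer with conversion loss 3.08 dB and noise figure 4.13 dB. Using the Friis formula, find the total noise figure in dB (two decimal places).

Convert to linear (a loss of L dB is a gain of −L dB): F_i = 10^(NF_i/10), G_i = 10^(G_i,dB/10)
  Stage 1: F_1 = 10^(1.28/10) = 1.343, G_1 = 10^(14.2/10) = 26.30
  Stage 2: F_2 = 10^(4.13/10) = 2.588, G_2 = 10^(−3.08/10) = 0.4920
Friis cascade:
  F = 1.343 + (2.588 − 1)/26.30 = 1.403
NF = 10 log₁₀(1.403) = 1.47 dB

1.47 dB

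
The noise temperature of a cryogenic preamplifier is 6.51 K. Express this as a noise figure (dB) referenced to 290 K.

F = 1 + T_e/T₀ = 1 + 6.51/290 = 1.02245
NF = 10 log₁₀(1.02245) = 0.096 dB

0.096 dB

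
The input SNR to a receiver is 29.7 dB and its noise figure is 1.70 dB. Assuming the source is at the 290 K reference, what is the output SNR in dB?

28.00 dB

By definition F = SNR_in/SNR_out, so in dB: SNR_out = SNR_in − NF
SNR_out = 29.7 − 1.70 = 28.00 dB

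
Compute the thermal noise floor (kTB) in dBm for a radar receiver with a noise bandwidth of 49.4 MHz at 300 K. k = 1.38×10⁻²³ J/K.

P_n = kTB = 1.38×10⁻²³ × 300 × 4.94×10⁷ = 2.05×10⁻¹³ W
In dBm: 10 log₁₀(2.05×10⁻¹³ / 10⁻³) = −96.9 dBm

−96.9 dBm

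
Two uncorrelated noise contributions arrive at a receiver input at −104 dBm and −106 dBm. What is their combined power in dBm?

−101.9 dBm

Convert to linear, add, convert back:
P₁ = 3.98×10⁻¹⁴ W, P₂ = 2.51×10⁻¹⁴ W
P_tot = 6.49×10⁻¹⁴ W → 10 log₁₀(P_tot / 10⁻³) = −101.9 dBm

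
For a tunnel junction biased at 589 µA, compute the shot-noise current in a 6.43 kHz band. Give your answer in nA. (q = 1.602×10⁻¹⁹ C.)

I_n = √(2qI·B)
2qI·B = 2 × 1.602×10⁻¹⁹ × 5.89×10⁻⁴ × 6.43×10³ = 1.21×10⁻¹⁸ A²
I_n = √(1.21×10⁻¹⁸) = 1.10×10⁻⁹ A = 1.10 nA

1.10 nA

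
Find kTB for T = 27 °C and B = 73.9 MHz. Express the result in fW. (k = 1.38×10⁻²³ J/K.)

T = 27 °C + 273.15 = 300.15 K
P_n = kTB = 1.38×10⁻²³ × 300.15 × 7.39×10⁷ = 3.06×10⁻¹³ W = 306 fW

306 fW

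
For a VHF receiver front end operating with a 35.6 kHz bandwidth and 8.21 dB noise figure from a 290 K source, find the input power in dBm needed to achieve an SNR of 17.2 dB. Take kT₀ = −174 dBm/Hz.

−103.1 dBm

Sensitivity = −174 + 10 log₁₀(B) + NF + SNR_min
= −174 + 45.51 + 8.21 + 17.2
= −103.08 dBm → −103.1 dBm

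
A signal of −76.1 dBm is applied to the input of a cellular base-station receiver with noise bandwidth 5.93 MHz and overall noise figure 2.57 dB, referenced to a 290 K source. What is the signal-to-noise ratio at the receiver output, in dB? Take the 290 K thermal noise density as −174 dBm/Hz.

27.6 dB

Noise floor: N = −174 + 10 log₁₀(B) + NF
10 log₁₀(5.93×10⁶) = 67.73 dB
N = −174 + 67.73 + 2.57 = −103.70 dBm
SNR = P_sig − N = −76.1 − (−103.70) = 27.60 dB → 27.6 dB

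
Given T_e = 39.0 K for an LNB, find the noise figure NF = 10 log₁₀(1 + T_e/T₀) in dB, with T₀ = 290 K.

0.548 dB

F = 1 + T_e/T₀ = 1 + 39.0/290 = 1.13448
NF = 10 log₁₀(1.13448) = 0.548 dB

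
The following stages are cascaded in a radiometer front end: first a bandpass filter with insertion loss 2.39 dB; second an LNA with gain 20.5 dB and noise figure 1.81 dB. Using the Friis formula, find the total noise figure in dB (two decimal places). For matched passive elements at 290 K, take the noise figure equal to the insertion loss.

4.20 dB

Convert to linear (a loss of L dB is a gain of −L dB): F_i = 10^(NF_i/10), G_i = 10^(G_i,dB/10)
  Stage 1: F_1 = 10^(2.39/10) = 1.734, G_1 = 10^(−2.39/10) = 0.5768
  Stage 2: F_2 = 10^(1.81/10) = 1.517, G_2 = 10^(20.5/10) = 112.2
Friis cascade:
  F = 1.734 + (1.517 − 1)/0.5768 = 2.630
NF = 10 log₁₀(2.630) = 4.20 dB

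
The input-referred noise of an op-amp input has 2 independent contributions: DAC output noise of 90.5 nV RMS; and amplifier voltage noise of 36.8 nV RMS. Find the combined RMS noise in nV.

97.7 nV

Uncorrelated sources add in power (mean-square): V_tot = √(ΣV_i²)
V_tot = √[(9.05×10⁻⁸)² + (3.68×10⁻⁸)²] = 9.77×10⁻⁸ V = 97.7 nV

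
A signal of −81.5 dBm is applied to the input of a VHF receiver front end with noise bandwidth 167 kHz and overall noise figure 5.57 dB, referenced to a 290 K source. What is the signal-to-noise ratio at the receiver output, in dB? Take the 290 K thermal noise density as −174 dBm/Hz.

Noise floor: N = −174 + 10 log₁₀(B) + NF
10 log₁₀(1.67×10⁵) = 52.23 dB
N = −174 + 52.23 + 5.57 = −116.20 dBm
SNR = P_sig − N = −81.5 − (−116.20) = 34.70 dB → 34.7 dB

34.7 dB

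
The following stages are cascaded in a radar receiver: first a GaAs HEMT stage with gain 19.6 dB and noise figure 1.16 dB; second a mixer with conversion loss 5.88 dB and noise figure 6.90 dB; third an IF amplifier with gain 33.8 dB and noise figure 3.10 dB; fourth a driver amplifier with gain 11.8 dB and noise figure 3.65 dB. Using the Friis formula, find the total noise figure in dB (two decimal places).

Convert to linear (a loss of L dB is a gain of −L dB): F_i = 10^(NF_i/10), G_i = 10^(G_i,dB/10)
  Stage 1: F_1 = 10^(1.16/10) = 1.306, G_1 = 10^(19.6/10) = 91.20
  Stage 2: F_2 = 10^(6.90/10) = 4.898, G_2 = 10^(−5.88/10) = 0.2582
  Stage 3: F_3 = 10^(3.10/10) = 2.042, G_3 = 10^(33.8/10) = 2399
  Stage 4: F_4 = 10^(3.65/10) = 2.317, G_4 = 10^(11.8/10) = 15.14
Friis cascade:
  F = 1.306 + (4.898 − 1)/91.20 + (2.042 − 1)/23.55 + (2.317 − 1)/5.649×10⁴ = 1.393
NF = 10 log₁₀(1.393) = 1.44 dB

1.44 dB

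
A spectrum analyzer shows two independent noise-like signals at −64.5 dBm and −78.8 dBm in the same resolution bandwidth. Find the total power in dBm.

−64.3 dBm

Convert to linear, add, convert back:
P₁ = 3.55×10⁻¹⁰ W, P₂ = 1.32×10⁻¹¹ W
P_tot = 3.68×10⁻¹⁰ W → 10 log₁₀(P_tot / 10⁻³) = −64.3 dBm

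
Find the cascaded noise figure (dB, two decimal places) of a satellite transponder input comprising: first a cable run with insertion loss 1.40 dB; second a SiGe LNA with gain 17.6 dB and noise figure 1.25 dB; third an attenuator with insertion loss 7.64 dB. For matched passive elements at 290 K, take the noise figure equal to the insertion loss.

Convert to linear (a loss of L dB is a gain of −L dB): F_i = 10^(NF_i/10), G_i = 10^(G_i,dB/10)
  Stage 1: F_1 = 10^(1.40/10) = 1.380, G_1 = 10^(−1.40/10) = 0.7244
  Stage 2: F_2 = 10^(1.25/10) = 1.334, G_2 = 10^(17.6/10) = 57.54
  Stage 3: F_3 = 10^(7.64/10) = 5.808, G_3 = 10^(−7.64/10) = 0.1722
Friis cascade:
  F = 1.380 + (1.334 − 1)/0.7244 + (5.808 − 1)/41.69 = 1.956
NF = 10 log₁₀(1.956) = 2.91 dB

2.91 dB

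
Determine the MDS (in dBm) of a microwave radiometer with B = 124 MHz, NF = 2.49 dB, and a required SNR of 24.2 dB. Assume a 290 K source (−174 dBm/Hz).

−66.4 dBm

Sensitivity = −174 + 10 log₁₀(B) + NF + SNR_min
= −174 + 80.93 + 2.49 + 24.2
= −66.38 dBm → −66.4 dBm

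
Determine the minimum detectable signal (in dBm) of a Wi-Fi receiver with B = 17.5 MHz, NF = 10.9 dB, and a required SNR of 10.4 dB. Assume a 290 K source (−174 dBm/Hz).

−80.3 dBm

Sensitivity = −174 + 10 log₁₀(B) + NF + SNR_min
= −174 + 72.43 + 10.9 + 10.4
= −80.27 dBm → −80.3 dBm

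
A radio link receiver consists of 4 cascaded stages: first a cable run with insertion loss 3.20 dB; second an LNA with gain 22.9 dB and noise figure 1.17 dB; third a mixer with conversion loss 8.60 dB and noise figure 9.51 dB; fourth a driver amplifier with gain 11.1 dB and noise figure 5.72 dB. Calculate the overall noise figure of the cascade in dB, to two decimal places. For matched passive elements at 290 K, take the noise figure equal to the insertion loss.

4.82 dB

Convert to linear (a loss of L dB is a gain of −L dB): F_i = 10^(NF_i/10), G_i = 10^(G_i,dB/10)
  Stage 1: F_1 = 10^(3.20/10) = 2.089, G_1 = 10^(−3.20/10) = 0.4786
  Stage 2: F_2 = 10^(1.17/10) = 1.309, G_2 = 10^(22.9/10) = 195.0
  Stage 3: F_3 = 10^(9.51/10) = 8.933, G_3 = 10^(−8.60/10) = 0.1380
  Stage 4: F_4 = 10^(5.72/10) = 3.733, G_4 = 10^(11.1/10) = 12.88
Friis cascade:
  F = 2.089 + (1.309 − 1)/0.4786 + (8.933 − 1)/93.33 + (3.733 − 1)/12.88 = 3.032
NF = 10 log₁₀(3.032) = 4.82 dB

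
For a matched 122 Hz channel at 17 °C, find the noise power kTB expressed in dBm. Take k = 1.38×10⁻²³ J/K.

−153.1 dBm

T = 17 °C + 273.15 = 290.15 K
P_n = kTB = 1.38×10⁻²³ × 290.15 × 1.22×10² = 4.88×10⁻¹⁹ W
In dBm: 10 log₁₀(4.88×10⁻¹⁹ / 10⁻³) = −153.1 dBm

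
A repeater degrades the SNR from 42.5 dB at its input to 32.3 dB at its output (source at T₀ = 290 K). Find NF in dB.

10.2 dB

NF (dB) = SNR_in(dB) − SNR_out(dB) when the source is at T₀
NF = 42.5 − 32.3 = 10.2 dB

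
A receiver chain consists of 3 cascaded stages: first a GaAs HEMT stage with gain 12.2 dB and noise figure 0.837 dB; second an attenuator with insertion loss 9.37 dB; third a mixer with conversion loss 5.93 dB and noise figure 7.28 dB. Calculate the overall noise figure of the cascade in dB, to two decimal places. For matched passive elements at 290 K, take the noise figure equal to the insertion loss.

Convert to linear (a loss of L dB is a gain of −L dB): F_i = 10^(NF_i/10), G_i = 10^(G_i,dB/10)
  Stage 1: F_1 = 10^(0.837/10) = 1.213, G_1 = 10^(12.2/10) = 16.60
  Stage 2: F_2 = 10^(9.37/10) = 8.650, G_2 = 10^(−9.37/10) = 0.1156
  Stage 3: F_3 = 10^(7.28/10) = 5.346, G_3 = 10^(−5.93/10) = 0.2553
Friis cascade:
  F = 1.213 + (8.650 − 1)/16.60 + (5.346 − 1)/1.919 = 3.938
NF = 10 log₁₀(3.938) = 5.95 dB

5.95 dB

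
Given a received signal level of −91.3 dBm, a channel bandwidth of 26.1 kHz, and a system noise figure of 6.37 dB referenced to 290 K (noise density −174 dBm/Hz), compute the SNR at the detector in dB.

32.2 dB

Noise floor: N = −174 + 10 log₁₀(B) + NF
10 log₁₀(2.61×10⁴) = 44.17 dB
N = −174 + 44.17 + 6.37 = −123.46 dBm
SNR = P_sig − N = −91.3 − (−123.46) = 32.16 dB → 32.2 dB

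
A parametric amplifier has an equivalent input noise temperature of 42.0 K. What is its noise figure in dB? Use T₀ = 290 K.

F = 1 + T_e/T₀ = 1 + 42.0/290 = 1.14483
NF = 10 log₁₀(1.14483) = 0.587 dB

0.587 dB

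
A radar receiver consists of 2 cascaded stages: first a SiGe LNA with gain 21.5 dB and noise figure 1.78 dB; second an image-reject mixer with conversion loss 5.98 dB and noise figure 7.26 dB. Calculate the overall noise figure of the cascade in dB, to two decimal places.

1.87 dB

Convert to linear (a loss of L dB is a gain of −L dB): F_i = 10^(NF_i/10), G_i = 10^(G_i,dB/10)
  Stage 1: F_1 = 10^(1.78/10) = 1.507, G_1 = 10^(21.5/10) = 141.3
  Stage 2: F_2 = 10^(7.26/10) = 5.321, G_2 = 10^(−5.98/10) = 0.2523
Friis cascade:
  F = 1.507 + (5.321 − 1)/141.3 = 1.537
NF = 10 log₁₀(1.537) = 1.87 dB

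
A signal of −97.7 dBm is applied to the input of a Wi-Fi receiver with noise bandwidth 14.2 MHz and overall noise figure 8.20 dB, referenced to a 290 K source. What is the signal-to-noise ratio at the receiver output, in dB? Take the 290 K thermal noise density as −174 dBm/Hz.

Noise floor: N = −174 + 10 log₁₀(B) + NF
10 log₁₀(1.42×10⁷) = 71.52 dB
N = −174 + 71.52 + 8.20 = −94.28 dBm
SNR = P_sig − N = −97.7 − (−94.28) = −3.42 dB → −3.4 dB

−3.4 dB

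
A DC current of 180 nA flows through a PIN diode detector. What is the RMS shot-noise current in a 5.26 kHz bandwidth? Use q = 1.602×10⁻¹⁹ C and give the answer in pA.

I_n = √(2qI·B)
2qI·B = 2 × 1.602×10⁻¹⁹ × 1.80×10⁻⁷ × 5.26×10³ = 3.03×10⁻²² A²
I_n = √(3.03×10⁻²²) = 1.74×10⁻¹¹ A = 17.4 pA

17.4 pA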